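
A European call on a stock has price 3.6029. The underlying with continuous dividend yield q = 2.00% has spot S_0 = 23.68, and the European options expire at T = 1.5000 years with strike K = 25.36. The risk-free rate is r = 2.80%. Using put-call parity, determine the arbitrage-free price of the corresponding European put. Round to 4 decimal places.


Put-call parity: C - P = S_0 * exp(-qT) - K * exp(-rT).
S_0 * exp(-qT) = 23.6800 * 0.97044553 = 22.98015023
K * exp(-rT) = 25.3600 * 0.95886978 = 24.31693764
P = C - S*exp(-qT) + K*exp(-rT)
P = 3.6029 - 22.98015023 + 24.31693764 = 4.9397

Answer: Put price = 4.9397


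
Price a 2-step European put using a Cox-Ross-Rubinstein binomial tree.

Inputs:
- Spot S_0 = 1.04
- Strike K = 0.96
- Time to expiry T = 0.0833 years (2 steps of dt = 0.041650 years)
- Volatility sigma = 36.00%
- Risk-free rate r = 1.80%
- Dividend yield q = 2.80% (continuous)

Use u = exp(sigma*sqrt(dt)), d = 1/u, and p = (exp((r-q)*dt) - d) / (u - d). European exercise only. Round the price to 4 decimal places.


dt = T/N = 0.041650
u = exp(sigma*sqrt(dt)) = 1.076236; d = 1/u = 0.929164
p = (exp((r-q)*dt) - d) / (u - d) = 0.478809
Discount per step: exp(-r*dt) = 0.999251
Stock lattice S(k, i) with i counting down-moves:
  k=0: S(0,0) = 1.0400
  k=1: S(1,0) = 1.1193; S(1,1) = 0.9663
  k=2: S(2,0) = 1.2046; S(2,1) = 1.0400; S(2,2) = 0.8979
Terminal payoffs V(N, i) = max(K - S_T, 0):
  V(2,0) = 0.000000; V(2,1) = 0.000000; V(2,2) = 0.062120
Backward induction: V(k, i) = exp(-r*dt) * [p * V(k+1, i) + (1-p) * V(k+1, i+1)].
  V(1,0) = exp(-r*dt) * [p*0.000000 + (1-p)*0.000000] = 0.000000
  V(1,1) = exp(-r*dt) * [p*0.000000 + (1-p)*0.062120] = 0.032352
  V(0,0) = exp(-r*dt) * [p*0.000000 + (1-p)*0.032352] = 0.016849

Answer: Price = V(0,0) = 0.0168


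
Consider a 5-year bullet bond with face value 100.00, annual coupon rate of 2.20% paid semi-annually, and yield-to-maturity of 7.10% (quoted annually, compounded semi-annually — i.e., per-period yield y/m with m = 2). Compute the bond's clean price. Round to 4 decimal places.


Answer: Price = 79.6756

Derivation:
Coupon per period c = face * coupon_rate / m = 1.100000
Periods per year m = 2; per-period yield y/m = 0.035500
Number of cashflows N = 10
Cashflows (t years, CF_t, discount factor 1/(1+y/m)^(m*t), PV):
  t = 0.5000: CF_t = 1.100000, DF = 0.965717, PV = 1.062289
  t = 1.0000: CF_t = 1.100000, DF = 0.932609, PV = 1.025870
  t = 1.5000: CF_t = 1.100000, DF = 0.900637, PV = 0.990700
  t = 2.0000: CF_t = 1.100000, DF = 0.869760, PV = 0.956736
  t = 2.5000: CF_t = 1.100000, DF = 0.839942, PV = 0.923937
  t = 3.0000: CF_t = 1.100000, DF = 0.811147, PV = 0.892261
  t = 3.5000: CF_t = 1.100000, DF = 0.783338, PV = 0.861672
  t = 4.0000: CF_t = 1.100000, DF = 0.756483, PV = 0.832131
  t = 4.5000: CF_t = 1.100000, DF = 0.730549, PV = 0.803603
  t = 5.0000: CF_t = 101.100000, DF = 0.705503, PV = 71.326370
Price P = sum_t PV_t = 79.675571


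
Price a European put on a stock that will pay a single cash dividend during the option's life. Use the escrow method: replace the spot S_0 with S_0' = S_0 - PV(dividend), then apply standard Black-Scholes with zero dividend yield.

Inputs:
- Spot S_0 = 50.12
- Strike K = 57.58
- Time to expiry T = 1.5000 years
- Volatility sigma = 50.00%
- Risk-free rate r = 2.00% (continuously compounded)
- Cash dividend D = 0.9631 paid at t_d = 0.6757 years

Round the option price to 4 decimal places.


Answer: Price = 16.2538

Derivation:
PV(D) = D * exp(-r * t_d) = 0.9631 * 0.98657690 = 0.95017222
S_0' = S_0 - PV(D) = 50.1200 - 0.95017222 = 49.16982778
d1 = (ln(S_0'/K) + (r + sigma^2/2)*T) / (sigma*sqrt(T)) = 0.09733438
d2 = d1 - sigma*sqrt(T) = -0.51503805
exp(-rT) = 0.97044553
N(-d1) = 0.46123043; N(-d2) = 0.69673678
P = K * exp(-rT) * N(-d2) - S_0' * N(-d1) = 57.5800 * 0.97044553 * 0.69673678 - 49.16982778 * 0.46123043 = 16.2538


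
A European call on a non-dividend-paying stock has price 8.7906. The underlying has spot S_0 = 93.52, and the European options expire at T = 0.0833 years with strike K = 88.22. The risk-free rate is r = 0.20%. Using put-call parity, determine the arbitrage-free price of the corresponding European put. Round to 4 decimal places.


Answer: Put price = 3.4759

Derivation:
Put-call parity: C - P = S_0 * exp(-qT) - K * exp(-rT).
S_0 * exp(-qT) = 93.5200 * 1.00000000 = 93.52000000
K * exp(-rT) = 88.2200 * 0.99983341 = 88.20530377
P = C - S*exp(-qT) + K*exp(-rT)
P = 8.7906 - 93.52000000 + 88.20530377 = 3.4759


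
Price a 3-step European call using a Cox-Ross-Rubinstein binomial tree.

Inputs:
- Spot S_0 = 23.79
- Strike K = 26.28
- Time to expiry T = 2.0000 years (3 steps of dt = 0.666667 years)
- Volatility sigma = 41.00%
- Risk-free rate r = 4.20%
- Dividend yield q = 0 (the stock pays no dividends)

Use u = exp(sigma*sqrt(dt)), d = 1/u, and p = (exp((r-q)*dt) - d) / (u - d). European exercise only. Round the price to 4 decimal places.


dt = T/N = 0.666667
u = exp(sigma*sqrt(dt)) = 1.397610; d = 1/u = 0.715507
p = (exp((r-q)*dt) - d) / (u - d) = 0.458712
Discount per step: exp(-r*dt) = 0.972388
Stock lattice S(k, i) with i counting down-moves:
  k=0: S(0,0) = 23.7900
  k=1: S(1,0) = 33.2491; S(1,1) = 17.0219
  k=2: S(2,0) = 46.4693; S(2,1) = 23.7900; S(2,2) = 12.1793
  k=3: S(3,0) = 64.9460; S(3,1) = 33.2491; S(3,2) = 17.0219; S(3,3) = 8.7144
Terminal payoffs V(N, i) = max(S_T - K, 0):
  V(3,0) = 38.665998; V(3,1) = 6.969141; V(3,2) = 0.000000; V(3,3) = 0.000000
Backward induction: V(k, i) = exp(-r*dt) * [p * V(k+1, i) + (1-p) * V(k+1, i+1)].
  V(2,0) = exp(-r*dt) * [p*38.665998 + (1-p)*6.969141] = 20.914964
  V(2,1) = exp(-r*dt) * [p*6.969141 + (1-p)*0.000000] = 3.108556
  V(2,2) = exp(-r*dt) * [p*0.000000 + (1-p)*0.000000] = 0.000000
  V(1,0) = exp(-r*dt) * [p*20.914964 + (1-p)*3.108556] = 10.965198
  V(1,1) = exp(-r*dt) * [p*3.108556 + (1-p)*0.000000] = 1.386559
  V(0,0) = exp(-r*dt) * [p*10.965198 + (1-p)*1.386559] = 5.620786

Answer: Price = V(0,0) = 5.6208


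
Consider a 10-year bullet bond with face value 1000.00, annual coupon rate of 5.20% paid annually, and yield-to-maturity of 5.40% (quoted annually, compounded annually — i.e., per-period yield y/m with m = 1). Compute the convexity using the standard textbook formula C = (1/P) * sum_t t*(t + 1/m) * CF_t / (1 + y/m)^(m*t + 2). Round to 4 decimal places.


Answer: Convexity = 73.4196

Derivation:
Coupon per period c = face * coupon_rate / m = 52.000000
Periods per year m = 1; per-period yield y/m = 0.054000
Number of cashflows N = 10
Cashflows (t years, CF_t, discount factor 1/(1+y/m)^(m*t), PV):
  t = 1.0000: CF_t = 52.000000, DF = 0.948767, PV = 49.335863
  t = 2.0000: CF_t = 52.000000, DF = 0.900158, PV = 46.808220
  t = 3.0000: CF_t = 52.000000, DF = 0.854040, PV = 44.410075
  t = 4.0000: CF_t = 52.000000, DF = 0.810285, PV = 42.134796
  t = 5.0000: CF_t = 52.000000, DF = 0.768771, PV = 39.976088
  t = 6.0000: CF_t = 52.000000, DF = 0.729384, PV = 37.927977
  t = 7.0000: CF_t = 52.000000, DF = 0.692015, PV = 35.984798
  t = 8.0000: CF_t = 52.000000, DF = 0.656561, PV = 34.141174
  t = 9.0000: CF_t = 52.000000, DF = 0.622923, PV = 32.392006
  t = 10.0000: CF_t = 1052.000000, DF = 0.591009, PV = 621.741177
Price P = sum_t PV_t = 984.852175
Convexity numerator sum_t t*(t + 1/m) * CF_t / (1+y/m)^(m*t + 2):
  t = 1.0000: term = 88.820151
  t = 2.0000: term = 252.808779
  t = 3.0000: term = 479.713052
  t = 4.0000: term = 758.559539
  t = 5.0000: term = 1079.543936
  t = 6.0000: term = 1433.929327
  t = 7.0000: term = 1813.952342
  t = 8.0000: term = 2212.736661
  t = 9.0000: term = 2624.213307
  t = 10.0000: term = 61563.187026
Convexity = (1/P) * sum = 72307.464120 / 984.852175 = 73.419612


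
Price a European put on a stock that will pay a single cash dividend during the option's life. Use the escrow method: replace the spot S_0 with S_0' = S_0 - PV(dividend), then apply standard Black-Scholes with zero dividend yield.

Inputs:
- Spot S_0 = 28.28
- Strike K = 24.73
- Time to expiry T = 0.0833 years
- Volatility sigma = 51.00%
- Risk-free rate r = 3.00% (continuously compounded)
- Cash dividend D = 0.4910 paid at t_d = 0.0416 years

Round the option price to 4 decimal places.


PV(D) = D * exp(-r * t_d) = 0.4910 * 0.99875278 = 0.49038761
S_0' = S_0 - PV(D) = 28.2800 - 0.49038761 = 27.78961239
d1 = (ln(S_0'/K) + (r + sigma^2/2)*T) / (sigma*sqrt(T)) = 0.88302927
d2 = d1 - sigma*sqrt(T) = 0.73583440
exp(-rT) = 0.99750412
N(-d1) = 0.18861023; N(-d2) = 0.23091574
P = K * exp(-rT) * N(-d2) - S_0' * N(-d1) = 24.7300 * 0.99750412 * 0.23091574 - 27.78961239 * 0.18861023 = 0.4549

Answer: Price = 0.4549


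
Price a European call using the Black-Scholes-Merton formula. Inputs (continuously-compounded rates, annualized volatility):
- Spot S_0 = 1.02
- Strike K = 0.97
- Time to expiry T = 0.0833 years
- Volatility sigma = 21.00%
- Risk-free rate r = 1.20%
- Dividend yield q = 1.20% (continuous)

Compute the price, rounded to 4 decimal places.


d1 = (ln(S/K) + (r - q + 0.5*sigma^2) * T) / (sigma * sqrt(T)) = 0.85957595
d2 = d1 - sigma * sqrt(T) = 0.79896630
exp(-rT) = 0.99900090; exp(-qT) = 0.99900090
C = S_0 * exp(-qT) * N(d1) - K * exp(-rT) * N(d2)
N(d1) = 0.80498858; N(d2) = 0.78784502
C = 1.0200 * 0.99900090 * 0.80498858 - 0.9700 * 0.99900090 * 0.78784502 = 0.0568

Answer: Price = 0.0568


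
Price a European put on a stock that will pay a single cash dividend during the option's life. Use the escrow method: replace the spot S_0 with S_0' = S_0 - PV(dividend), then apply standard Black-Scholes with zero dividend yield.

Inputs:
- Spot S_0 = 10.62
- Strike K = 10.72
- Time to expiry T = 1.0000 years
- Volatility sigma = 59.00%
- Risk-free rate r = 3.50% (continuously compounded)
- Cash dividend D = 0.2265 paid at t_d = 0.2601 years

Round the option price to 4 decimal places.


PV(D) = D * exp(-r * t_d) = 0.2265 * 0.99093781 = 0.22444741
S_0' = S_0 - PV(D) = 10.6200 - 0.22444741 = 10.39555259
d1 = (ln(S_0'/K) + (r + sigma^2/2)*T) / (sigma*sqrt(T)) = 0.30223207
d2 = d1 - sigma*sqrt(T) = -0.28776793
exp(-rT) = 0.96560542
N(-d1) = 0.38123758; N(-d2) = 0.61323781
P = K * exp(-rT) * N(-d2) - S_0' * N(-d1) = 10.7200 * 0.96560542 * 0.61323781 - 10.39555259 * 0.38123758 = 2.3846

Answer: Price = 2.3846


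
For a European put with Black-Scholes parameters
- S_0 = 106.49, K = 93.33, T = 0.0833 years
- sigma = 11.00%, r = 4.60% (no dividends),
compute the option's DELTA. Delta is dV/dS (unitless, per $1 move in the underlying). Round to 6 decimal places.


d1 = 4.2914710044; d2 = 4.2597230910
phi(d1) = 0.0000399732; exp(-qT) = 1.0000000000; exp(-rT) = 0.9961755320
N(-d1) = 0.0000088747
Delta = -exp(-qT) * N(-d1) = -1.0000000000 * 0.0000088747 = -0.000009

Answer: Delta = -0.000009


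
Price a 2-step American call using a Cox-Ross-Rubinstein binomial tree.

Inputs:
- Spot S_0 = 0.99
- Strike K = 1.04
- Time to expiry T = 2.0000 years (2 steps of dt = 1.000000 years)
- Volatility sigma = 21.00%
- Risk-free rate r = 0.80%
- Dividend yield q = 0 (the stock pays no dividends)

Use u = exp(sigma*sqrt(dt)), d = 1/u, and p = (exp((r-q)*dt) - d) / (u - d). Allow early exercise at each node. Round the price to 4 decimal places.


Answer: Price = V(0,0) = 0.1000

Derivation:
dt = T/N = 1.000000
u = exp(sigma*sqrt(dt)) = 1.233678; d = 1/u = 0.810584
p = (exp((r-q)*dt) - d) / (u - d) = 0.466676
Discount per step: exp(-r*dt) = 0.992032
Stock lattice S(k, i) with i counting down-moves:
  k=0: S(0,0) = 0.9900
  k=1: S(1,0) = 1.2213; S(1,1) = 0.8025
  k=2: S(2,0) = 1.5067; S(2,1) = 0.9900; S(2,2) = 0.6505
Terminal payoffs V(N, i) = max(S_T - K, 0):
  V(2,0) = 0.466742; V(2,1) = 0.000000; V(2,2) = 0.000000
Backward induction: V(k, i) = exp(-r*dt) * [p * V(k+1, i) + (1-p) * V(k+1, i+1)]; then take max(V_cont, immediate exercise) for American.
  V(1,0) = exp(-r*dt) * [p*0.466742 + (1-p)*0.000000] = 0.216082; exercise = 0.181341; V(1,0) = max -> 0.216082
  V(1,1) = exp(-r*dt) * [p*0.000000 + (1-p)*0.000000] = 0.000000; exercise = 0.000000; V(1,1) = max -> 0.000000
  V(0,0) = exp(-r*dt) * [p*0.216082 + (1-p)*0.000000] = 0.100037; exercise = 0.000000; V(0,0) = max -> 0.100037


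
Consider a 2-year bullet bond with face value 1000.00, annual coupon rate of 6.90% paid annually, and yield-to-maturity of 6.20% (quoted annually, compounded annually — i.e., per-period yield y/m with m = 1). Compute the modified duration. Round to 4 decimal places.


Answer: Modified duration = 1.8228

Derivation:
Coupon per period c = face * coupon_rate / m = 69.000000
Periods per year m = 1; per-period yield y/m = 0.062000
Number of cashflows N = 2
Cashflows (t years, CF_t, discount factor 1/(1+y/m)^(m*t), PV):
  t = 1.0000: CF_t = 69.000000, DF = 0.941620, PV = 64.971751
  t = 2.0000: CF_t = 1069.000000, DF = 0.886647, PV = 947.826118
Price P = sum_t PV_t = 1012.797869
First compute Macaulay numerator sum_t t * PV_t:
  t * PV_t at t = 1.0000: 64.971751
  t * PV_t at t = 2.0000: 1895.652236
Macaulay duration D = 1960.623987 / 1012.797869 = 1.935849
Modified duration = D / (1 + y/m) = 1.935849 / (1 + 0.062000) = 1.822834


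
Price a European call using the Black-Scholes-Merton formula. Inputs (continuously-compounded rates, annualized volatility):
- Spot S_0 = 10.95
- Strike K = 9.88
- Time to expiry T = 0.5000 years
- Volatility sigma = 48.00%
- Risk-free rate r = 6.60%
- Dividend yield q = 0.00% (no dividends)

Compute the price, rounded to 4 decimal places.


Answer: Price = 2.1852

Derivation:
d1 = (ln(S/K) + (r - q + 0.5*sigma^2) * T) / (sigma * sqrt(T)) = 0.56988960
d2 = d1 - sigma * sqrt(T) = 0.23047835
exp(-rT) = 0.96753856; exp(-qT) = 1.00000000
C = S_0 * exp(-qT) * N(d1) - K * exp(-rT) * N(d2)
N(d1) = 0.71562371; N(d2) = 0.59113996
C = 10.9500 * 1.00000000 * 0.71562371 - 9.8800 * 0.96753856 * 0.59113996 = 2.1852


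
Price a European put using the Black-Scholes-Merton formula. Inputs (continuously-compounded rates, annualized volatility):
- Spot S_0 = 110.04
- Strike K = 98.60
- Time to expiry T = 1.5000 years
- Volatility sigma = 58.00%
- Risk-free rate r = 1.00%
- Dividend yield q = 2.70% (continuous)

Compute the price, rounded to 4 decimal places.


Answer: Price = 24.0627

Derivation:
d1 = (ln(S/K) + (r - q + 0.5*sigma^2) * T) / (sigma * sqrt(T)) = 0.47381110
d2 = d1 - sigma * sqrt(T) = -0.23654093
exp(-rT) = 0.98511194; exp(-qT) = 0.96030916
P = K * exp(-rT) * N(-d2) - S_0 * exp(-qT) * N(-d1)
N(-d1) = 0.31781731; N(-d2) = 0.59349352
P = 98.6000 * 0.98511194 * 0.59349352 - 110.0400 * 0.96030916 * 0.31781731 = 24.0627


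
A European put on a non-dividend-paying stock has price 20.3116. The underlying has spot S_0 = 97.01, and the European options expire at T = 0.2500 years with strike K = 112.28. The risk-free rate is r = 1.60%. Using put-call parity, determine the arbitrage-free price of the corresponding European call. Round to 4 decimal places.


Put-call parity: C - P = S_0 * exp(-qT) - K * exp(-rT).
S_0 * exp(-qT) = 97.0100 * 1.00000000 = 97.01000000
K * exp(-rT) = 112.2800 * 0.99600799 = 111.83177704
C = P + S*exp(-qT) - K*exp(-rT)
C = 20.3116 + 97.01000000 - 111.83177704 = 5.4898

Answer: Call price = 5.4898


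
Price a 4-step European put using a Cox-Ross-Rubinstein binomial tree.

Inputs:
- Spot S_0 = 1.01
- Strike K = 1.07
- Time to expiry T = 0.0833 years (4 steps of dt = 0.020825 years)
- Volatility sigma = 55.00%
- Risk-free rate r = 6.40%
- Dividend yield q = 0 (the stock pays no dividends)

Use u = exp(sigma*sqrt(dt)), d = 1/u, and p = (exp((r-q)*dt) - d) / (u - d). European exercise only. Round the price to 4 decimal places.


dt = T/N = 0.020825
u = exp(sigma*sqrt(dt)) = 1.082605; d = 1/u = 0.923698
p = (exp((r-q)*dt) - d) / (u - d) = 0.488561
Discount per step: exp(-r*dt) = 0.998668
Stock lattice S(k, i) with i counting down-moves:
  k=0: S(0,0) = 1.0100
  k=1: S(1,0) = 1.0934; S(1,1) = 0.9329
  k=2: S(2,0) = 1.1838; S(2,1) = 1.0100; S(2,2) = 0.8618
  k=3: S(3,0) = 1.2815; S(3,1) = 1.0934; S(3,2) = 0.9329; S(3,3) = 0.7960
  k=4: S(4,0) = 1.3874; S(4,1) = 1.1838; S(4,2) = 1.0100; S(4,3) = 0.8618; S(4,4) = 0.7353
Terminal payoffs V(N, i) = max(K - S_T, 0):
  V(4,0) = 0.000000; V(4,1) = 0.000000; V(4,2) = 0.060000; V(4,3) = 0.208249; V(4,4) = 0.334738
Backward induction: V(k, i) = exp(-r*dt) * [p * V(k+1, i) + (1-p) * V(k+1, i+1)].
  V(3,0) = exp(-r*dt) * [p*0.000000 + (1-p)*0.000000] = 0.000000
  V(3,1) = exp(-r*dt) * [p*0.000000 + (1-p)*0.060000] = 0.030645
  V(3,2) = exp(-r*dt) * [p*0.060000 + (1-p)*0.208249] = 0.135640
  V(3,3) = exp(-r*dt) * [p*0.208249 + (1-p)*0.334738] = 0.272577
  V(2,0) = exp(-r*dt) * [p*0.000000 + (1-p)*0.030645] = 0.015652
  V(2,1) = exp(-r*dt) * [p*0.030645 + (1-p)*0.135640] = 0.084231
  V(2,2) = exp(-r*dt) * [p*0.135640 + (1-p)*0.272577] = 0.205401
  V(1,0) = exp(-r*dt) * [p*0.015652 + (1-p)*0.084231] = 0.050659
  V(1,1) = exp(-r*dt) * [p*0.084231 + (1-p)*0.205401] = 0.146007
  V(0,0) = exp(-r*dt) * [p*0.050659 + (1-p)*0.146007] = 0.099291

Answer: Price = V(0,0) = 0.0993


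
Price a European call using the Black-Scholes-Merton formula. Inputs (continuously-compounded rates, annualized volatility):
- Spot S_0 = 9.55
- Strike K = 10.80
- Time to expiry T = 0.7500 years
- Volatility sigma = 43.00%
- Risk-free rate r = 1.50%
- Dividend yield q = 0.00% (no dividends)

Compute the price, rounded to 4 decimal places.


d1 = (ln(S/K) + (r - q + 0.5*sigma^2) * T) / (sigma * sqrt(T)) = -0.11390578
d2 = d1 - sigma * sqrt(T) = -0.48629671
exp(-rT) = 0.98881304; exp(-qT) = 1.00000000
C = S_0 * exp(-qT) * N(d1) - K * exp(-rT) * N(d2)
N(d1) = 0.45465624; N(d2) = 0.31337841
C = 9.5500 * 1.00000000 * 0.45465624 - 10.8000 * 0.98881304 * 0.31337841 = 0.9953

Answer: Price = 0.9953


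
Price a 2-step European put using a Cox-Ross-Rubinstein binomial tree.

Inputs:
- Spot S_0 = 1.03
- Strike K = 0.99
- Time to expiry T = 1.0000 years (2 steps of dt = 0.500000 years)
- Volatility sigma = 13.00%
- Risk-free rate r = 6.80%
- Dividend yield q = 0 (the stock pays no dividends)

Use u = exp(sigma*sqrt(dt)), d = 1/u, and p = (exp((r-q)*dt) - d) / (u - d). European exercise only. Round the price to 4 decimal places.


Answer: Price = V(0,0) = 0.0140

Derivation:
dt = T/N = 0.500000
u = exp(sigma*sqrt(dt)) = 1.096281; d = 1/u = 0.912175
p = (exp((r-q)*dt) - d) / (u - d) = 0.664886
Discount per step: exp(-r*dt) = 0.966572
Stock lattice S(k, i) with i counting down-moves:
  k=0: S(0,0) = 1.0300
  k=1: S(1,0) = 1.1292; S(1,1) = 0.9395
  k=2: S(2,0) = 1.2379; S(2,1) = 1.0300; S(2,2) = 0.8570
Terminal payoffs V(N, i) = max(K - S_T, 0):
  V(2,0) = 0.000000; V(2,1) = 0.000000; V(2,2) = 0.132976
Backward induction: V(k, i) = exp(-r*dt) * [p * V(k+1, i) + (1-p) * V(k+1, i+1)].
  V(1,0) = exp(-r*dt) * [p*0.000000 + (1-p)*0.000000] = 0.000000
  V(1,1) = exp(-r*dt) * [p*0.000000 + (1-p)*0.132976] = 0.043072
  V(0,0) = exp(-r*dt) * [p*0.000000 + (1-p)*0.043072] = 0.013952


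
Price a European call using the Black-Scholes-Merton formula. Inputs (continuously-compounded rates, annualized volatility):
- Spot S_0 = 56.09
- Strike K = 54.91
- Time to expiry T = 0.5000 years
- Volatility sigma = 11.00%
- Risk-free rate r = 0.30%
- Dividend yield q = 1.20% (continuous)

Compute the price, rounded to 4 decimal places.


Answer: Price = 2.2183

Derivation:
d1 = (ln(S/K) + (r - q + 0.5*sigma^2) * T) / (sigma * sqrt(T)) = 0.25439211
d2 = d1 - sigma * sqrt(T) = 0.17661036
exp(-rT) = 0.99850112; exp(-qT) = 0.99401796
C = S_0 * exp(-qT) * N(d1) - K * exp(-rT) * N(d2)
N(d1) = 0.60040368; N(d2) = 0.57009277
C = 56.0900 * 0.99401796 * 0.60040368 - 54.9100 * 0.99850112 * 0.57009277 = 2.2183


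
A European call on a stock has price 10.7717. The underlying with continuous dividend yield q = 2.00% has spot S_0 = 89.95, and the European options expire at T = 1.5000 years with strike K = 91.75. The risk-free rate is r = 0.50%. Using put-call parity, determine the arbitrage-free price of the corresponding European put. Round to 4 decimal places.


Answer: Put price = 14.5446

Derivation:
Put-call parity: C - P = S_0 * exp(-qT) - K * exp(-rT).
S_0 * exp(-qT) = 89.9500 * 0.97044553 = 87.29157574
K * exp(-rT) = 91.7500 * 0.99252805 = 91.06444903
P = C - S*exp(-qT) + K*exp(-rT)
P = 10.7717 - 87.29157574 + 91.06444903 = 14.5446


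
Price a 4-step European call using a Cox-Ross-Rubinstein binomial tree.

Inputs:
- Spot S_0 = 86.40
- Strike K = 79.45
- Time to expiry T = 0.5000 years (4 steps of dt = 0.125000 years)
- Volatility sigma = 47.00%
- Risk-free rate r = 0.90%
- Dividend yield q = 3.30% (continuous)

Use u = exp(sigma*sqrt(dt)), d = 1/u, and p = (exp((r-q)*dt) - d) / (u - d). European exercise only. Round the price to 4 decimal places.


Answer: Price = V(0,0) = 14.3096

Derivation:
dt = T/N = 0.125000
u = exp(sigma*sqrt(dt)) = 1.180774; d = 1/u = 0.846902
p = (exp((r-q)*dt) - d) / (u - d) = 0.449581
Discount per step: exp(-r*dt) = 0.998876
Stock lattice S(k, i) with i counting down-moves:
  k=0: S(0,0) = 86.4000
  k=1: S(1,0) = 102.0189; S(1,1) = 73.1723
  k=2: S(2,0) = 120.4612; S(2,1) = 86.4000; S(2,2) = 61.9698
  k=3: S(3,0) = 142.2375; S(3,1) = 102.0189; S(3,2) = 73.1723; S(3,3) = 52.4824
  k=4: S(4,0) = 167.9503; S(4,1) = 120.4612; S(4,2) = 86.4000; S(4,3) = 61.9698; S(4,4) = 44.4474
Terminal payoffs V(N, i) = max(S_T - K, 0):
  V(4,0) = 88.500291; V(4,1) = 41.011219; V(4,2) = 6.950000; V(4,3) = 0.000000; V(4,4) = 0.000000
Backward induction: V(k, i) = exp(-r*dt) * [p * V(k+1, i) + (1-p) * V(k+1, i+1)].
  V(3,0) = exp(-r*dt) * [p*88.500291 + (1-p)*41.011219] = 62.291276
  V(3,1) = exp(-r*dt) * [p*41.011219 + (1-p)*6.950000] = 22.238237
  V(3,2) = exp(-r*dt) * [p*6.950000 + (1-p)*0.000000] = 3.121073
  V(3,3) = exp(-r*dt) * [p*0.000000 + (1-p)*0.000000] = 0.000000
  V(2,0) = exp(-r*dt) * [p*62.291276 + (1-p)*22.238237] = 40.200063
  V(2,1) = exp(-r*dt) * [p*22.238237 + (1-p)*3.121073] = 11.702610
  V(2,2) = exp(-r*dt) * [p*3.121073 + (1-p)*0.000000] = 1.401597
  V(1,0) = exp(-r*dt) * [p*40.200063 + (1-p)*11.702610] = 24.486954
  V(1,1) = exp(-r*dt) * [p*11.702610 + (1-p)*1.401597] = 6.025951
  V(0,0) = exp(-r*dt) * [p*24.486954 + (1-p)*6.025951] = 14.309556


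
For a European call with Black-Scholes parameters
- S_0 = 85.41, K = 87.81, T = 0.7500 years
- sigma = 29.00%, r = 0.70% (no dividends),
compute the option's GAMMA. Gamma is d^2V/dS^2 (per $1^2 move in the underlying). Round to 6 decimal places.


Answer: Gamma = 0.018586

Derivation:
d1 = 0.0361353603; d2 = -0.2150120068
phi(d1) = 0.3986819031; exp(-qT) = 1.0000000000; exp(-rT) = 0.9947637572
Gamma = exp(-qT) * phi(d1) / (S * sigma * sqrt(T)) = 1.0000000000 * 0.3986819031 / (85.4100 * 0.2900 * 0.8660254038) = 0.018586


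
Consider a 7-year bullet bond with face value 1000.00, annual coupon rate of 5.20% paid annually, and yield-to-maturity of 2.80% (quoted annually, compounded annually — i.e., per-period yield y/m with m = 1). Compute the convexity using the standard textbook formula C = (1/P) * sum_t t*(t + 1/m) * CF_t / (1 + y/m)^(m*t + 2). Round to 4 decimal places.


Answer: Convexity = 44.1352

Derivation:
Coupon per period c = face * coupon_rate / m = 52.000000
Periods per year m = 1; per-period yield y/m = 0.028000
Number of cashflows N = 7
Cashflows (t years, CF_t, discount factor 1/(1+y/m)^(m*t), PV):
  t = 1.0000: CF_t = 52.000000, DF = 0.972763, PV = 50.583658
  t = 2.0000: CF_t = 52.000000, DF = 0.946267, PV = 49.205893
  t = 3.0000: CF_t = 52.000000, DF = 0.920493, PV = 47.865654
  t = 4.0000: CF_t = 52.000000, DF = 0.895422, PV = 46.561921
  t = 5.0000: CF_t = 52.000000, DF = 0.871033, PV = 45.293697
  t = 6.0000: CF_t = 52.000000, DF = 0.847308, PV = 44.060017
  t = 7.0000: CF_t = 1052.000000, DF = 0.824230, PV = 867.089520
Price P = sum_t PV_t = 1150.660358
Convexity numerator sum_t t*(t + 1/m) * CF_t / (1+y/m)^(m*t + 2):
  t = 1.0000: term = 95.731309
  t = 2.0000: term = 279.371523
  t = 3.0000: term = 543.524364
  t = 4.0000: term = 881.200330
  t = 5.0000: term = 1285.798148
  t = 6.0000: term = 1751.086971
  t = 7.0000: term = 45947.907161
Convexity = (1/P) * sum = 50784.619806 / 1150.660358 = 44.135195


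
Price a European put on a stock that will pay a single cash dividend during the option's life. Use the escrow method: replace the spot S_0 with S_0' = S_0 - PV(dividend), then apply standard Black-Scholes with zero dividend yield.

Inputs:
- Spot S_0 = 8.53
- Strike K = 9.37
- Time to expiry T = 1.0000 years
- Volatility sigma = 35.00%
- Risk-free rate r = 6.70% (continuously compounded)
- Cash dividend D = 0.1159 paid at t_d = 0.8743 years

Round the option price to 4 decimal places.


Answer: Price = 1.3722

Derivation:
PV(D) = D * exp(-r * t_d) = 0.1159 * 0.94310458 = 0.10930582
S_0' = S_0 - PV(D) = 8.5300 - 0.10930582 = 8.42069418
d1 = (ln(S_0'/K) + (r + sigma^2/2)*T) / (sigma*sqrt(T)) = 0.06122621
d2 = d1 - sigma*sqrt(T) = -0.28877379
exp(-rT) = 0.93519520
N(-d1) = 0.47558953; N(-d2) = 0.61362276
P = K * exp(-rT) * N(-d2) - S_0' * N(-d1) = 9.3700 * 0.93519520 * 0.61362276 - 8.42069418 * 0.47558953 = 1.3722


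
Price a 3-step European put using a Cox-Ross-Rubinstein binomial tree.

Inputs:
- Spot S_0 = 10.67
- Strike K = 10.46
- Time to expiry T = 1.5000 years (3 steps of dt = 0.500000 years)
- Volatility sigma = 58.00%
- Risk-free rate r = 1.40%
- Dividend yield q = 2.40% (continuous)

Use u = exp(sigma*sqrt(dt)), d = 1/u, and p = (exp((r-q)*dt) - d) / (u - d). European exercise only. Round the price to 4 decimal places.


dt = T/N = 0.500000
u = exp(sigma*sqrt(dt)) = 1.507002; d = 1/u = 0.663569
p = (exp((r-q)*dt) - d) / (u - d) = 0.392970
Discount per step: exp(-r*dt) = 0.993024
Stock lattice S(k, i) with i counting down-moves:
  k=0: S(0,0) = 10.6700
  k=1: S(1,0) = 16.0797; S(1,1) = 7.0803
  k=2: S(2,0) = 24.2321; S(2,1) = 10.6700; S(2,2) = 4.6983
  k=3: S(3,0) = 36.5179; S(3,1) = 16.0797; S(3,2) = 7.0803; S(3,3) = 3.1176
Terminal payoffs V(N, i) = max(K - S_T, 0):
  V(3,0) = 0.000000; V(3,1) = 0.000000; V(3,2) = 3.379715; V(3,3) = 7.342379
Backward induction: V(k, i) = exp(-r*dt) * [p * V(k+1, i) + (1-p) * V(k+1, i+1)].
  V(2,0) = exp(-r*dt) * [p*0.000000 + (1-p)*0.000000] = 0.000000
  V(2,1) = exp(-r*dt) * [p*0.000000 + (1-p)*3.379715] = 2.037279
  V(2,2) = exp(-r*dt) * [p*3.379715 + (1-p)*7.342379] = 5.744818
  V(1,0) = exp(-r*dt) * [p*0.000000 + (1-p)*2.037279] = 1.228064
  V(1,1) = exp(-r*dt) * [p*2.037279 + (1-p)*5.744818] = 4.257958
  V(0,0) = exp(-r*dt) * [p*1.228064 + (1-p)*4.257958] = 3.045906

Answer: Price = V(0,0) = 3.0459


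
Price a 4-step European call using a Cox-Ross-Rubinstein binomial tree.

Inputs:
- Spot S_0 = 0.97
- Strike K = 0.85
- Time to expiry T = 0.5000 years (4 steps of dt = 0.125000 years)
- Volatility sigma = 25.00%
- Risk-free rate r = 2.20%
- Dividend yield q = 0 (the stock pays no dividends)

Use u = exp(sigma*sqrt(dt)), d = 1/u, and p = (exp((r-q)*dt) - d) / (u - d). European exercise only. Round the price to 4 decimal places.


Answer: Price = V(0,0) = 0.1497

Derivation:
dt = T/N = 0.125000
u = exp(sigma*sqrt(dt)) = 1.092412; d = 1/u = 0.915405
p = (exp((r-q)*dt) - d) / (u - d) = 0.493475
Discount per step: exp(-r*dt) = 0.997254
Stock lattice S(k, i) with i counting down-moves:
  k=0: S(0,0) = 0.9700
  k=1: S(1,0) = 1.0596; S(1,1) = 0.8879
  k=2: S(2,0) = 1.1576; S(2,1) = 0.9700; S(2,2) = 0.8128
  k=3: S(3,0) = 1.2645; S(3,1) = 1.0596; S(3,2) = 0.8879; S(3,3) = 0.7441
  k=4: S(4,0) = 1.3814; S(4,1) = 1.1576; S(4,2) = 0.9700; S(4,3) = 0.8128; S(4,4) = 0.6811
Terminal payoffs V(N, i) = max(S_T - K, 0):
  V(4,0) = 0.531395; V(4,1) = 0.307564; V(4,2) = 0.120000; V(4,3) = 0.000000; V(4,4) = 0.000000
Backward induction: V(k, i) = exp(-r*dt) * [p * V(k+1, i) + (1-p) * V(k+1, i+1)].
  V(3,0) = exp(-r*dt) * [p*0.531395 + (1-p)*0.307564] = 0.416871
  V(3,1) = exp(-r*dt) * [p*0.307564 + (1-p)*0.120000] = 0.211974
  V(3,2) = exp(-r*dt) * [p*0.120000 + (1-p)*0.000000] = 0.059054
  V(3,3) = exp(-r*dt) * [p*0.000000 + (1-p)*0.000000] = 0.000000
  V(2,0) = exp(-r*dt) * [p*0.416871 + (1-p)*0.211974] = 0.312226
  V(2,1) = exp(-r*dt) * [p*0.211974 + (1-p)*0.059054] = 0.134147
  V(2,2) = exp(-r*dt) * [p*0.059054 + (1-p)*0.000000] = 0.029062
  V(1,0) = exp(-r*dt) * [p*0.312226 + (1-p)*0.134147] = 0.221415
  V(1,1) = exp(-r*dt) * [p*0.134147 + (1-p)*0.029062] = 0.080696
  V(0,0) = exp(-r*dt) * [p*0.221415 + (1-p)*0.080696] = 0.149725


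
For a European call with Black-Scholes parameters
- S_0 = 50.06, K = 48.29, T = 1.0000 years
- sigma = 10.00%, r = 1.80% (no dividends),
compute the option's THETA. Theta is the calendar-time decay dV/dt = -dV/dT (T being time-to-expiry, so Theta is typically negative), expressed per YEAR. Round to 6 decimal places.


Answer: Theta = -1.426341

Derivation:
d1 = 0.5899778612; d2 = 0.4899778612
phi(d1) = 0.3352175780; exp(-qT) = 1.0000000000; exp(-rT) = 0.9821610324
Theta = -S*exp(-qT)*phi(d1)*sigma/(2*sqrt(T)) - r*K*exp(-rT)*N(d2) + q*S*exp(-qT)*N(d1)
N(d1) = 0.7223972540; N(d2) = 0.6879252176; sqrt(T) = 1.0000000000
Term 1 = -50.0600 * 1.0000000000 * 0.3352175780 * 0.1000 / (2 * 1.0000000000) = -0.8390495977
Term 2 = -0.0180 * 48.2900 * 0.9821610324 * 0.6879252176 = -0.5872913979
Term 3 = 0 (no dividend yield, q = 0)
Theta = -0.8390495977 + (-0.5872913979) + (0.0000000000) = -1.426341


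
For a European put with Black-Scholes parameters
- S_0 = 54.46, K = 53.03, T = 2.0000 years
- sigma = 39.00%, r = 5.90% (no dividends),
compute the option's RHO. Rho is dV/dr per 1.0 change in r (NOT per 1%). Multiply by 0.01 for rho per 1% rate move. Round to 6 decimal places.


Answer: Rho = -47.638268

Derivation:
d1 = 0.5379608488; d2 = -0.0135824405
phi(d1) = 0.3451971863; exp(-qT) = 1.0000000000; exp(-rT) = 0.8886960526
N(-d2) = 0.5054184432
Rho = -K*T*exp(-rT)*N(-d2) = -53.0300 * 2.0000 * 0.8886960526 * 0.5054184432 = -47.638268


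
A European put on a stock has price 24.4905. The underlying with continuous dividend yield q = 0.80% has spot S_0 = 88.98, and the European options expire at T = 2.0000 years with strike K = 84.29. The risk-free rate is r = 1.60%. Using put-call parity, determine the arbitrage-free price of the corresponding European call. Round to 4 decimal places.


Answer: Call price = 30.4227

Derivation:
Put-call parity: C - P = S_0 * exp(-qT) - K * exp(-rT).
S_0 * exp(-qT) = 88.9800 * 0.98412732 = 87.56764894
K * exp(-rT) = 84.2900 * 0.96850658 = 81.63541980
C = P + S*exp(-qT) - K*exp(-rT)
C = 24.4905 + 87.56764894 - 81.63541980 = 30.4227


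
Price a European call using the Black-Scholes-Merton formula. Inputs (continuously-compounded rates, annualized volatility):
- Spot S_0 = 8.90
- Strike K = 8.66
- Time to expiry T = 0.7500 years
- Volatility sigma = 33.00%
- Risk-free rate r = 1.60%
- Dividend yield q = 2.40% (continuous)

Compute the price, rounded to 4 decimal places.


Answer: Price = 1.0777

Derivation:
d1 = (ln(S/K) + (r - q + 0.5*sigma^2) * T) / (sigma * sqrt(T)) = 0.21755277
d2 = d1 - sigma * sqrt(T) = -0.06823561
exp(-rT) = 0.98807171; exp(-qT) = 0.98216103
C = S_0 * exp(-qT) * N(d1) - K * exp(-rT) * N(d2)
N(d1) = 0.58611121; N(d2) = 0.47279904
C = 8.9000 * 0.98216103 * 0.58611121 - 8.6600 * 0.98807171 * 0.47279904 = 1.0777


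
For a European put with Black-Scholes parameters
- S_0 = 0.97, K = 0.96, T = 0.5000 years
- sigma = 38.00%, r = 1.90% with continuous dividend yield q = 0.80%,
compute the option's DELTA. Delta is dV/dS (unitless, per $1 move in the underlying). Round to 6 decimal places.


d1 = 0.1933854689; d2 = -0.0753151080
phi(d1) = 0.3915517834; exp(-qT) = 0.9960079893; exp(-rT) = 0.9905449824
N(-d1) = 0.4233285474
Delta = -exp(-qT) * N(-d1) = -0.9960079893 * 0.4233285474 = -0.421639

Answer: Delta = -0.421639


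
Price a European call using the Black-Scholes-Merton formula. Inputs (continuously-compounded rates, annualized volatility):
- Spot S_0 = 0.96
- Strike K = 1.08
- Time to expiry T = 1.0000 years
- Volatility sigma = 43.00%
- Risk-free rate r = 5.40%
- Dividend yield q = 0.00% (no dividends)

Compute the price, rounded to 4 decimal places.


Answer: Price = 0.1390

Derivation:
d1 = (ln(S/K) + (r - q + 0.5*sigma^2) * T) / (sigma * sqrt(T)) = 0.06666736
d2 = d1 - sigma * sqrt(T) = -0.36333264
exp(-rT) = 0.94743211; exp(-qT) = 1.00000000
C = S_0 * exp(-qT) * N(d1) - K * exp(-rT) * N(d2)
N(d1) = 0.52657674; N(d2) = 0.35817821
C = 0.9600 * 1.00000000 * 0.52657674 - 1.0800 * 0.94743211 * 0.35817821 = 0.1390


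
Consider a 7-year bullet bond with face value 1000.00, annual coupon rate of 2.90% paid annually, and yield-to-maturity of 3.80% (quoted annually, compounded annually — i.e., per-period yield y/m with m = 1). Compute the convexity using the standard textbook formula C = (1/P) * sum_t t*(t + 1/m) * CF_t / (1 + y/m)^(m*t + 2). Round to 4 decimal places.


Coupon per period c = face * coupon_rate / m = 29.000000
Periods per year m = 1; per-period yield y/m = 0.038000
Number of cashflows N = 7
Cashflows (t years, CF_t, discount factor 1/(1+y/m)^(m*t), PV):
  t = 1.0000: CF_t = 29.000000, DF = 0.963391, PV = 27.938343
  t = 2.0000: CF_t = 29.000000, DF = 0.928122, PV = 26.915552
  t = 3.0000: CF_t = 29.000000, DF = 0.894145, PV = 25.930204
  t = 4.0000: CF_t = 29.000000, DF = 0.861411, PV = 24.980929
  t = 5.0000: CF_t = 29.000000, DF = 0.829876, PV = 24.066406
  t = 6.0000: CF_t = 29.000000, DF = 0.799495, PV = 23.185362
  t = 7.0000: CF_t = 1029.000000, DF = 0.770227, PV = 792.563194
Price P = sum_t PV_t = 945.579989
Convexity numerator sum_t t*(t + 1/m) * CF_t / (1+y/m)^(m*t + 2):
  t = 1.0000: term = 51.860408
  t = 2.0000: term = 149.885574
  t = 3.0000: term = 288.796866
  t = 4.0000: term = 463.707235
  t = 5.0000: term = 670.097161
  t = 6.0000: term = 903.791932
  t = 7.0000: term = 41193.360271
Convexity = (1/P) * sum = 43721.499448 / 945.579989 = 46.237759

Answer: Convexity = 46.2378


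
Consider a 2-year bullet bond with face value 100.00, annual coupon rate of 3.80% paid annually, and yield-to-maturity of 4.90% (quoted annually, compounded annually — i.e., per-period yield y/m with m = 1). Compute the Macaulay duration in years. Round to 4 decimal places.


Answer: Macaulay duration = 1.9630 years

Derivation:
Coupon per period c = face * coupon_rate / m = 3.800000
Periods per year m = 1; per-period yield y/m = 0.049000
Number of cashflows N = 2
Cashflows (t years, CF_t, discount factor 1/(1+y/m)^(m*t), PV):
  t = 1.0000: CF_t = 3.800000, DF = 0.953289, PV = 3.622498
  t = 2.0000: CF_t = 103.800000, DF = 0.908760, PV = 94.329249
Price P = sum_t PV_t = 97.951747
Macaulay numerator sum_t t * PV_t:
  t * PV_t at t = 1.0000: 3.622498
  t * PV_t at t = 2.0000: 188.658498
Macaulay duration D = (sum_t t * PV_t) / P = 192.280996 / 97.951747 = 1.963018


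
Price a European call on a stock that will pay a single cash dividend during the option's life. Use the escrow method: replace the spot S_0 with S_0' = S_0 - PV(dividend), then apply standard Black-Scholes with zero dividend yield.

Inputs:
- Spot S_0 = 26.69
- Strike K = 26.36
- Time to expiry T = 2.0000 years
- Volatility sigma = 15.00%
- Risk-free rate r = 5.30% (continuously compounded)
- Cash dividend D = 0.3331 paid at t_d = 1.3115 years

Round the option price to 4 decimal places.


Answer: Price = 3.7116

Derivation:
PV(D) = D * exp(-r * t_d) = 0.3331 * 0.93285127 = 0.31073276
S_0' = S_0 - PV(D) = 26.6900 - 0.31073276 = 26.37926724
d1 = (ln(S_0'/K) + (r + sigma^2/2)*T) / (sigma*sqrt(T)) = 0.60919917
d2 = d1 - sigma*sqrt(T) = 0.39706714
exp(-rT) = 0.89942465
N(d1) = 0.72880379; N(d2) = 0.65434102
C = S_0' * N(d1) - K * exp(-rT) * N(d2) = 26.37926724 * 0.72880379 - 26.3600 * 0.89942465 * 0.65434102 = 3.7116


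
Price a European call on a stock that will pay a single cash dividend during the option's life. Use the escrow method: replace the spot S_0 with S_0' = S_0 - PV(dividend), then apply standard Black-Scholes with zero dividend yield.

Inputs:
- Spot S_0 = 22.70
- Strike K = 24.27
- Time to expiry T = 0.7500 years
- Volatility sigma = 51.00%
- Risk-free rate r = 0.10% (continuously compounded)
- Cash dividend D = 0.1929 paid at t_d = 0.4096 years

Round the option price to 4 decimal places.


PV(D) = D * exp(-r * t_d) = 0.1929 * 0.99959048 = 0.19282100
S_0' = S_0 - PV(D) = 22.7000 - 0.19282100 = 22.50717900
d1 = (ln(S_0'/K) + (r + sigma^2/2)*T) / (sigma*sqrt(T)) = 0.05180486
d2 = d1 - sigma*sqrt(T) = -0.38986810
exp(-rT) = 0.99925028
N(d1) = 0.52065791; N(d2) = 0.34831704
C = S_0' * N(d1) - K * exp(-rT) * N(d2) = 22.50717900 * 0.52065791 - 24.2700 * 0.99925028 * 0.34831704 = 3.2712

Answer: Price = 3.2712


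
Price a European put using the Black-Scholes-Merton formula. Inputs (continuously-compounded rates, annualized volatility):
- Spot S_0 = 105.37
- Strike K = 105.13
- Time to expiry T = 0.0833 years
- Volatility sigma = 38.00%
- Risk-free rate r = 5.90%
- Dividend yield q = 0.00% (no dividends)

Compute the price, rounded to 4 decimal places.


d1 = (ln(S/K) + (r - q + 0.5*sigma^2) * T) / (sigma * sqrt(T)) = 0.12044033
d2 = d1 - sigma * sqrt(T) = 0.01076572
exp(-rT) = 0.99509736; exp(-qT) = 1.00000000
P = K * exp(-rT) * N(-d2) - S_0 * exp(-qT) * N(-d1)
N(-d1) = 0.45206717; N(-d2) = 0.49570518
P = 105.1300 * 0.99509736 * 0.49570518 - 105.3700 * 1.00000000 * 0.45206717 = 4.2237

Answer: Price = 4.2237


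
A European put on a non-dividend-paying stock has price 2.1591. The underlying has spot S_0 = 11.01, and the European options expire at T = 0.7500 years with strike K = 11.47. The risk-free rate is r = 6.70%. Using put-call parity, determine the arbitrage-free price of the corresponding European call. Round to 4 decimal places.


Put-call parity: C - P = S_0 * exp(-qT) - K * exp(-rT).
S_0 * exp(-qT) = 11.0100 * 1.00000000 = 11.01000000
K * exp(-rT) = 11.4700 * 0.95099165 = 10.90787419
C = P + S*exp(-qT) - K*exp(-rT)
C = 2.1591 + 11.01000000 - 10.90787419 = 2.2612

Answer: Call price = 2.2612


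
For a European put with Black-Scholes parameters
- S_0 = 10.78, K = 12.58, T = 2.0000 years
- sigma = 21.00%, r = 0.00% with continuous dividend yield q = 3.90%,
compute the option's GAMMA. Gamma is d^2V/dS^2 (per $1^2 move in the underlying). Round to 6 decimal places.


Answer: Gamma = 0.094270

Derivation:
d1 = -0.6340918973; d2 = -0.9310767454
phi(d1) = 0.3262880169; exp(-qT) = 0.9249644265; exp(-rT) = 1.0000000000
Gamma = exp(-qT) * phi(d1) / (S * sigma * sqrt(T)) = 0.9249644265 * 0.3262880169 / (10.7800 * 0.2100 * 1.4142135624) = 0.094270


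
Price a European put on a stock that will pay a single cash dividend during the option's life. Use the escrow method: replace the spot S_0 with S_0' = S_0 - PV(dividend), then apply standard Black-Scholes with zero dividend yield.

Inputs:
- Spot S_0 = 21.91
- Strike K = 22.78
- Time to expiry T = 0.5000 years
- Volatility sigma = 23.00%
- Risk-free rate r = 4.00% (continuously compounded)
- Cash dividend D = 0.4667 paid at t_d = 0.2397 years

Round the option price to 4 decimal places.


Answer: Price = 1.9023

Derivation:
PV(D) = D * exp(-r * t_d) = 0.4667 * 0.99045782 = 0.46224666
S_0' = S_0 - PV(D) = 21.9100 - 0.46224666 = 21.44775334
d1 = (ln(S_0'/K) + (r + sigma^2/2)*T) / (sigma*sqrt(T)) = -0.16625038
d2 = d1 - sigma*sqrt(T) = -0.32888494
exp(-rT) = 0.98019867
N(-d1) = 0.56602004; N(-d2) = 0.62887867
P = K * exp(-rT) * N(-d2) - S_0' * N(-d1) = 22.7800 * 0.98019867 * 0.62887867 - 21.44775334 * 0.56602004 = 1.9023


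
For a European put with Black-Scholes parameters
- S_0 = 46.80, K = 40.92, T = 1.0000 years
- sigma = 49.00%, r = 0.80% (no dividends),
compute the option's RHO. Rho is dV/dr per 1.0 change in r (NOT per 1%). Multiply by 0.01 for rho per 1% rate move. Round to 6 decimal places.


d1 = 0.5353352282; d2 = 0.0453352282
phi(d1) = 0.3456839238; exp(-qT) = 1.0000000000; exp(-rT) = 0.9920319148
N(-d2) = 0.4819200541
Rho = -K*T*exp(-rT)*N(-d2) = -40.9200 * 1.0000 * 0.9920319148 * 0.4819200541 = -19.563037

Answer: Rho = -19.563037


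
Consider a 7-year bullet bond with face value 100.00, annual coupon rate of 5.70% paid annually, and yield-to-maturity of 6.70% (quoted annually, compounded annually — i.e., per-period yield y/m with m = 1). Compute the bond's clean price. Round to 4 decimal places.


Coupon per period c = face * coupon_rate / m = 5.700000
Periods per year m = 1; per-period yield y/m = 0.067000
Number of cashflows N = 7
Cashflows (t years, CF_t, discount factor 1/(1+y/m)^(m*t), PV):
  t = 1.0000: CF_t = 5.700000, DF = 0.937207, PV = 5.342081
  t = 2.0000: CF_t = 5.700000, DF = 0.878357, PV = 5.006636
  t = 3.0000: CF_t = 5.700000, DF = 0.823203, PV = 4.692255
  t = 4.0000: CF_t = 5.700000, DF = 0.771511, PV = 4.397615
  t = 5.0000: CF_t = 5.700000, DF = 0.723066, PV = 4.121476
  t = 6.0000: CF_t = 5.700000, DF = 0.677663, PV = 3.862677
  t = 7.0000: CF_t = 105.700000, DF = 0.635110, PV = 67.131144
Price P = sum_t PV_t = 94.553883

Answer: Price = 94.5539
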